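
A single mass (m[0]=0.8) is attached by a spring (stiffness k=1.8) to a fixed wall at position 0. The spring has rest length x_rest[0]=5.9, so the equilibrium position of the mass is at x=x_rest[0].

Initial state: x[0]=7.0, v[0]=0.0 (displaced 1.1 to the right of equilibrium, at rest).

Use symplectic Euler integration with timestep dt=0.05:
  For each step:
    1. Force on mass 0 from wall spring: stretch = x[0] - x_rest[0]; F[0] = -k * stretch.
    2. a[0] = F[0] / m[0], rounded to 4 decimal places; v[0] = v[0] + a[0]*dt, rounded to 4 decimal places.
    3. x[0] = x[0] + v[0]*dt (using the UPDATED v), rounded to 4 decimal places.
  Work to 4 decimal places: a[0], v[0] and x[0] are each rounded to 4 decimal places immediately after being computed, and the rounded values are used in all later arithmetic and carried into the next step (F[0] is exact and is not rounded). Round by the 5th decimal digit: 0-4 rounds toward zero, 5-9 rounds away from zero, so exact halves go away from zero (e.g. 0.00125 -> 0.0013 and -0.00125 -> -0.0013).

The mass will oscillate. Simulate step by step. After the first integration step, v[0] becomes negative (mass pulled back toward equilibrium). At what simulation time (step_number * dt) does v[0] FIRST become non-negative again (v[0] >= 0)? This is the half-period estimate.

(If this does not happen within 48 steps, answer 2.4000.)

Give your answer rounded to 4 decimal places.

Step 0: x=[7.0000] v=[0.0000]
Step 1: x=[6.9938] v=[-0.1238]
Step 2: x=[6.9815] v=[-0.2469]
Step 3: x=[6.9631] v=[-0.3686]
Step 4: x=[6.9387] v=[-0.4882]
Step 5: x=[6.9084] v=[-0.6051]
Step 6: x=[6.8725] v=[-0.7185]
Step 7: x=[6.8311] v=[-0.8279]
Step 8: x=[6.7845] v=[-0.9327]
Step 9: x=[6.7329] v=[-1.0322]
Step 10: x=[6.6766] v=[-1.1259]
Step 11: x=[6.6159] v=[-1.2133]
Step 12: x=[6.5512] v=[-1.2938]
Step 13: x=[6.4828] v=[-1.3671]
Step 14: x=[6.4112] v=[-1.4327]
Step 15: x=[6.3367] v=[-1.4902]
Step 16: x=[6.2597] v=[-1.5393]
Step 17: x=[6.1807] v=[-1.5798]
Step 18: x=[6.1001] v=[-1.6114]
Step 19: x=[6.0184] v=[-1.6339]
Step 20: x=[5.9360] v=[-1.6472]
Step 21: x=[5.8534] v=[-1.6513]
Step 22: x=[5.7711] v=[-1.6461]
Step 23: x=[5.6895] v=[-1.6316]
Step 24: x=[5.6091] v=[-1.6079]
Step 25: x=[5.5303] v=[-1.5752]
Step 26: x=[5.4536] v=[-1.5336]
Step 27: x=[5.3794] v=[-1.4834]
Step 28: x=[5.3082] v=[-1.4248]
Step 29: x=[5.2403] v=[-1.3582]
Step 30: x=[5.1761] v=[-1.2840]
Step 31: x=[5.1160] v=[-1.2026]
Step 32: x=[5.0603] v=[-1.1144]
Step 33: x=[5.0093] v=[-1.0199]
Step 34: x=[4.9633] v=[-0.9197]
Step 35: x=[4.9226] v=[-0.8143]
Step 36: x=[4.8874] v=[-0.7043]
Step 37: x=[4.8579] v=[-0.5904]
Step 38: x=[4.8342] v=[-0.4732]
Step 39: x=[4.8165] v=[-0.3533]
Step 40: x=[4.8049] v=[-0.2314]
Step 41: x=[4.7995] v=[-0.1082]
Step 42: x=[4.8003] v=[0.0156]
First v>=0 after going negative at step 42, time=2.1000

Answer: 2.1000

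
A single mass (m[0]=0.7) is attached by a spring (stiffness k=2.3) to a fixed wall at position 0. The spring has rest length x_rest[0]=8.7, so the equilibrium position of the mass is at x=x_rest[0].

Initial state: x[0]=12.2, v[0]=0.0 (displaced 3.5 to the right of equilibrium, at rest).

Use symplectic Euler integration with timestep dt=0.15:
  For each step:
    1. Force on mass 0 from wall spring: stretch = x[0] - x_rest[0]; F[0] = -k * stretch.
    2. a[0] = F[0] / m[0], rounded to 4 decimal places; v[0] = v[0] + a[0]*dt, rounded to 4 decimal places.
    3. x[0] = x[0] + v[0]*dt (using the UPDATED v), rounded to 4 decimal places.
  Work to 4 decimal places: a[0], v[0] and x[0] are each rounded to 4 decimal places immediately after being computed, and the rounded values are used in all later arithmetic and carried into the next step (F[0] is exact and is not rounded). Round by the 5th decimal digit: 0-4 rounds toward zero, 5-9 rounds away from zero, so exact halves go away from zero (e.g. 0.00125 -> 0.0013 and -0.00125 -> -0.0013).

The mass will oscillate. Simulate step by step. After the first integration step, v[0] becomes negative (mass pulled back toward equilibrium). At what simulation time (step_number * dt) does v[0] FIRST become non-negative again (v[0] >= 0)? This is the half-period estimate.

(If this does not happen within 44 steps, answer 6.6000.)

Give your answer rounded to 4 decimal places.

Answer: 1.8000

Derivation:
Step 0: x=[12.2000] v=[0.0000]
Step 1: x=[11.9413] v=[-1.7250]
Step 2: x=[11.4429] v=[-3.3225]
Step 3: x=[10.7417] v=[-4.6744]
Step 4: x=[9.8896] v=[-5.6807]
Step 5: x=[8.9496] v=[-6.2670]
Step 6: x=[7.9911] v=[-6.3900]
Step 7: x=[7.0850] v=[-6.0406]
Step 8: x=[6.2983] v=[-5.2446]
Step 9: x=[5.6892] v=[-4.0609]
Step 10: x=[5.3027] v=[-2.5770]
Step 11: x=[5.1673] v=[-0.9026]
Step 12: x=[5.2931] v=[0.8385]
First v>=0 after going negative at step 12, time=1.8000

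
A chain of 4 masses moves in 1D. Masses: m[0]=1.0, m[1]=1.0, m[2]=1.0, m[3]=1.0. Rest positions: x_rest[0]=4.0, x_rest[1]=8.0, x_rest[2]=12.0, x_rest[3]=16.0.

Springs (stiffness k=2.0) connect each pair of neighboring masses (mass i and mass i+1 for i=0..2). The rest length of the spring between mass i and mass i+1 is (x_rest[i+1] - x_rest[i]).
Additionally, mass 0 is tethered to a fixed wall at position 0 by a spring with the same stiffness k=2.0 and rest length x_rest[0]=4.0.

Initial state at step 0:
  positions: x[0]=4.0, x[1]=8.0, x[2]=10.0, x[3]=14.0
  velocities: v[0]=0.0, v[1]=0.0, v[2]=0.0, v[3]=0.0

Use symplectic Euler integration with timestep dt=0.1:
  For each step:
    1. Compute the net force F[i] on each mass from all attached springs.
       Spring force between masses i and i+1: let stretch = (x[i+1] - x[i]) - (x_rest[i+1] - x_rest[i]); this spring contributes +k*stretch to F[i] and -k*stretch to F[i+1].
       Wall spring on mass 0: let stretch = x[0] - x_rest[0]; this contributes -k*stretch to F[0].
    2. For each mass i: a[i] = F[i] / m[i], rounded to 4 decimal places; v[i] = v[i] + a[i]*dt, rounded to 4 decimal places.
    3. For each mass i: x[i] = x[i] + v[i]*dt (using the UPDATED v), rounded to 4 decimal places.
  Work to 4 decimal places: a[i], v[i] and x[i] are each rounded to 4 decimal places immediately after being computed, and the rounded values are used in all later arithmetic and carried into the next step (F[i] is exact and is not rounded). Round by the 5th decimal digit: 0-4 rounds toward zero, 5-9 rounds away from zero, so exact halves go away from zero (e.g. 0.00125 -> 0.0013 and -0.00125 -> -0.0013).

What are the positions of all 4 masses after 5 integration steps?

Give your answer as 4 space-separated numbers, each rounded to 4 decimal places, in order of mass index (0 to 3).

Answer: 3.9742 7.4796 10.5205 14.0262

Derivation:
Step 0: x=[4.0000 8.0000 10.0000 14.0000] v=[0.0000 0.0000 0.0000 0.0000]
Step 1: x=[4.0000 7.9600 10.0400 14.0000] v=[0.0000 -0.4000 0.4000 0.0000]
Step 2: x=[3.9992 7.8824 10.1176 14.0008] v=[-0.0080 -0.7760 0.7760 0.0080]
Step 3: x=[3.9961 7.7718 10.2282 14.0039] v=[-0.0312 -1.1056 1.1056 0.0314]
Step 4: x=[3.9886 7.6349 10.3652 14.0115] v=[-0.0753 -1.3695 1.3695 0.0763]
Step 5: x=[3.9742 7.4796 10.5205 14.0262] v=[-0.1438 -1.5527 1.5527 0.1470]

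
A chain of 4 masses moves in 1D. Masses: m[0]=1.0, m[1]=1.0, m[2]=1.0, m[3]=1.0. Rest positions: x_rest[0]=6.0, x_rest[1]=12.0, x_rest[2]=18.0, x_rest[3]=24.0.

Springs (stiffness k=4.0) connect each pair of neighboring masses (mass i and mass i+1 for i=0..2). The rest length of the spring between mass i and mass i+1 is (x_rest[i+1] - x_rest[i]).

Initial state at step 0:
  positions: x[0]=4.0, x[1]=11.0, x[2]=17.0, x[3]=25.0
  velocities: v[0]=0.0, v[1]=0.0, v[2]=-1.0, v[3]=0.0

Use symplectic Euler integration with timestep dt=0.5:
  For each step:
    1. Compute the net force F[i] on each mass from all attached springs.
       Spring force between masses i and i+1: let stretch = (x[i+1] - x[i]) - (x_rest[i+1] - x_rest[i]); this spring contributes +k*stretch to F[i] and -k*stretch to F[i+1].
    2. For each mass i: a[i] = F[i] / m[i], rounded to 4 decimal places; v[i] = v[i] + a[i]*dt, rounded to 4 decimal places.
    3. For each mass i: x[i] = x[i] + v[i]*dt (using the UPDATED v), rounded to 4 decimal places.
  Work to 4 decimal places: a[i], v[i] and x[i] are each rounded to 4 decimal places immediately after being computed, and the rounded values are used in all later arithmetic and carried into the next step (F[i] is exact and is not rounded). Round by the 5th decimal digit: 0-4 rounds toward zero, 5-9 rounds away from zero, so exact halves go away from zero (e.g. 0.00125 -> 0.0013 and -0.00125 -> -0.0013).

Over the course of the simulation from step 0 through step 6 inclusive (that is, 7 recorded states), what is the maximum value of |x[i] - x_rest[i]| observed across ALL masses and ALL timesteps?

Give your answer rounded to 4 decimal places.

Step 0: x=[4.0000 11.0000 17.0000 25.0000] v=[0.0000 0.0000 -1.0000 0.0000]
Step 1: x=[5.0000 10.0000 18.5000 23.0000] v=[2.0000 -2.0000 3.0000 -4.0000]
Step 2: x=[5.0000 12.5000 16.0000 22.5000] v=[0.0000 5.0000 -5.0000 -1.0000]
Step 3: x=[6.5000 11.0000 16.5000 21.5000] v=[3.0000 -3.0000 1.0000 -2.0000]
Step 4: x=[6.5000 10.5000 16.5000 21.5000] v=[0.0000 -1.0000 0.0000 0.0000]
Step 5: x=[4.5000 12.0000 15.5000 22.5000] v=[-4.0000 3.0000 -2.0000 2.0000]
Step 6: x=[4.0000 9.5000 18.0000 22.5000] v=[-1.0000 -5.0000 5.0000 0.0000]
Max displacement = 2.5000

Answer: 2.5000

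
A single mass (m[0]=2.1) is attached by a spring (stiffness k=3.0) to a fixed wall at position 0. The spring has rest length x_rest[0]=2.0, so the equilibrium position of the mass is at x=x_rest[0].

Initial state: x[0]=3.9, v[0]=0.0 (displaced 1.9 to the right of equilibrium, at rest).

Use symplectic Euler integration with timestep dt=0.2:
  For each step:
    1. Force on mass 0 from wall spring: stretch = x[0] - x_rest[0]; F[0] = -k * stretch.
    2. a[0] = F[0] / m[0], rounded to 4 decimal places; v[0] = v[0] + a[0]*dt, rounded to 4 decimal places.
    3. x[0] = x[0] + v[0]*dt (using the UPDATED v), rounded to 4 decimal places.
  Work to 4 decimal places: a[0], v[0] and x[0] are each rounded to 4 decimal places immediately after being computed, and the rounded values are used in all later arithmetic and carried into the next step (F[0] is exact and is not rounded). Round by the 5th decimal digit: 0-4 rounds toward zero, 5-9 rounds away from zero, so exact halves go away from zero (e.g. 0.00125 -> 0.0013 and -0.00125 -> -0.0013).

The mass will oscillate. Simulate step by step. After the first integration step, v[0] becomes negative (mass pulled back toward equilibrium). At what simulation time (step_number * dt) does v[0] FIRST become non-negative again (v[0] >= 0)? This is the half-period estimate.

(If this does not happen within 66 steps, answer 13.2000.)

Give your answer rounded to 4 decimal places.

Step 0: x=[3.9000] v=[0.0000]
Step 1: x=[3.7914] v=[-0.5429]
Step 2: x=[3.5805] v=[-1.0547]
Step 3: x=[3.2792] v=[-1.5063]
Step 4: x=[2.9048] v=[-1.8718]
Step 5: x=[2.4787] v=[-2.1303]
Step 6: x=[2.0253] v=[-2.2671]
Step 7: x=[1.5704] v=[-2.2743]
Step 8: x=[1.1401] v=[-2.1516]
Step 9: x=[0.7589] v=[-1.9059]
Step 10: x=[0.4486] v=[-1.5513]
Step 11: x=[0.2270] v=[-1.1080]
Step 12: x=[0.1067] v=[-0.6014]
Step 13: x=[0.0946] v=[-0.0605]
Step 14: x=[0.1914] v=[0.4839]
First v>=0 after going negative at step 14, time=2.8000

Answer: 2.8000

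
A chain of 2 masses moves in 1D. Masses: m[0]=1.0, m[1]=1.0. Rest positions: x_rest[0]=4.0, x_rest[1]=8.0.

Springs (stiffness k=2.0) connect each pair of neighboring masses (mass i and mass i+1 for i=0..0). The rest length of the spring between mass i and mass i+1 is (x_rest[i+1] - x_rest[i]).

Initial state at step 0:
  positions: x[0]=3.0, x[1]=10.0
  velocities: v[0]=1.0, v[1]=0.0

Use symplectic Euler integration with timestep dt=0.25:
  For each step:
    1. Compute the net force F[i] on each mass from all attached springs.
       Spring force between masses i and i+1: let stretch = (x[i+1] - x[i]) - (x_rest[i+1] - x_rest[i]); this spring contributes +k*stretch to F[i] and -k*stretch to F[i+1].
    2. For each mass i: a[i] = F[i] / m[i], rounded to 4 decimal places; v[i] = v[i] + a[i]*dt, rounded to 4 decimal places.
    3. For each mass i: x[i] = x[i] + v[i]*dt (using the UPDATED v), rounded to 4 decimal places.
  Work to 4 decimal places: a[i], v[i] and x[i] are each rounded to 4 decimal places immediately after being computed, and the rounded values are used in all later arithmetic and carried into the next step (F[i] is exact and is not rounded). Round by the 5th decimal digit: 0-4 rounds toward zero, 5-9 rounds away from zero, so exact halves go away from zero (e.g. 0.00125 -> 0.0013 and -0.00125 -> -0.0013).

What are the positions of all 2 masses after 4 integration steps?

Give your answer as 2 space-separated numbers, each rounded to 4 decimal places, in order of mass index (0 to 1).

Step 0: x=[3.0000 10.0000] v=[1.0000 0.0000]
Step 1: x=[3.6250 9.6250] v=[2.5000 -1.5000]
Step 2: x=[4.5000 9.0000] v=[3.5000 -2.5000]
Step 3: x=[5.4375 8.3125] v=[3.7500 -2.7500]
Step 4: x=[6.2344 7.7656] v=[3.1875 -2.1875]

Answer: 6.2344 7.7656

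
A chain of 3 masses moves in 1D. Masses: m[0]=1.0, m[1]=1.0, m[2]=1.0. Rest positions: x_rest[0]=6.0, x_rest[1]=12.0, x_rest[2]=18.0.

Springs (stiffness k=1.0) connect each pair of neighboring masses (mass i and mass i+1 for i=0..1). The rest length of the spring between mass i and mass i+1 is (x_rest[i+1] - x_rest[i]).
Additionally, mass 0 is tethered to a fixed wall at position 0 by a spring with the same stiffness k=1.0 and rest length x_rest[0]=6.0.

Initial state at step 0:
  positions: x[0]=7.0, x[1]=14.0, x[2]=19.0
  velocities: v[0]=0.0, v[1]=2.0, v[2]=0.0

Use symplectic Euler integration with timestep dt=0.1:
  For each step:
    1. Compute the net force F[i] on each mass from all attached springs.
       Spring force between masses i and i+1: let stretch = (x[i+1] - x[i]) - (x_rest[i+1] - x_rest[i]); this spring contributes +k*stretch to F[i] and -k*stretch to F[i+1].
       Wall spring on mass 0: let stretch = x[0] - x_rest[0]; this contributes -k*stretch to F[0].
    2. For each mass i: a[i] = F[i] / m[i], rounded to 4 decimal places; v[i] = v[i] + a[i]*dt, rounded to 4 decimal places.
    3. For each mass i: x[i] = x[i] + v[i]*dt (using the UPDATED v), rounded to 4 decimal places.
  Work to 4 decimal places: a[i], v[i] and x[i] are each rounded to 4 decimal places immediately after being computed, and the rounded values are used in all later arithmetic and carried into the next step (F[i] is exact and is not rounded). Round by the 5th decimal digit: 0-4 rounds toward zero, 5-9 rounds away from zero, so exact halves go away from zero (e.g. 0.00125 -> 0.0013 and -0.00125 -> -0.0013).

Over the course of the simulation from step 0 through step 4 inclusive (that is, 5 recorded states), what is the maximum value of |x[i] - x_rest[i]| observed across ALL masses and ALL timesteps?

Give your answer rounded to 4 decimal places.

Answer: 2.5681

Derivation:
Step 0: x=[7.0000 14.0000 19.0000] v=[0.0000 2.0000 0.0000]
Step 1: x=[7.0000 14.1800 19.0100] v=[0.0000 1.8000 0.1000]
Step 2: x=[7.0018 14.3365 19.0317] v=[0.0180 1.5650 0.2170]
Step 3: x=[7.0069 14.4666 19.0665] v=[0.0513 1.3011 0.3475]
Step 4: x=[7.0166 14.5681 19.1153] v=[0.0966 1.0151 0.4875]
Max displacement = 2.5681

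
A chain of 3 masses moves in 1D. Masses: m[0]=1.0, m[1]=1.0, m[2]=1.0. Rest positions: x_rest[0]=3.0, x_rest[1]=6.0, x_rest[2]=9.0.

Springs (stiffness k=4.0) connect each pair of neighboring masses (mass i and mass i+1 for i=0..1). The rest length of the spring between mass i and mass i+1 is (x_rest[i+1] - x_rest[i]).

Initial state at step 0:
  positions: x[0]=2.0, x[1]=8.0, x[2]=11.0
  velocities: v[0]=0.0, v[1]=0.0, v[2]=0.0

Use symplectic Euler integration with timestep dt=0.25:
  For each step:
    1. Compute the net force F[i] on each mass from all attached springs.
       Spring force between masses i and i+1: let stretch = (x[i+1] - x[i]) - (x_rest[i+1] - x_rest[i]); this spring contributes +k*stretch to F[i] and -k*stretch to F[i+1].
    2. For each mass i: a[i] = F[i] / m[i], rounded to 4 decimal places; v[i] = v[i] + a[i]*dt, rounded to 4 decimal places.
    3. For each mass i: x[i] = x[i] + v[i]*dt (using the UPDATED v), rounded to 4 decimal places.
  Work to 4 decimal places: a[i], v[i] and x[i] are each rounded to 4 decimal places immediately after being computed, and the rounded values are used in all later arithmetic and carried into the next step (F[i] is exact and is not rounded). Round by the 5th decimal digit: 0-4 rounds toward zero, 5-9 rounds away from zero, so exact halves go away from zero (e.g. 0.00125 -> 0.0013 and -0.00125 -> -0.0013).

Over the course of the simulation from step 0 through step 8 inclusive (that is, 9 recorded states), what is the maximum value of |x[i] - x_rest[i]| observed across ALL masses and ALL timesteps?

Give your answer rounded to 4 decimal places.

Step 0: x=[2.0000 8.0000 11.0000] v=[0.0000 0.0000 0.0000]
Step 1: x=[2.7500 7.2500 11.0000] v=[3.0000 -3.0000 0.0000]
Step 2: x=[3.8750 6.3125 10.8125] v=[4.5000 -3.7500 -0.7500]
Step 3: x=[4.8594 5.8906 10.2500] v=[3.9375 -1.6875 -2.2500]
Step 4: x=[5.3516 6.3008 9.3477] v=[1.9687 1.6407 -3.6094]
Step 5: x=[5.3311 7.2354 8.4336] v=[-0.0821 3.7384 -3.6563]
Step 6: x=[5.0367 7.9935 7.9700] v=[-1.1778 3.0323 -1.8545]
Step 7: x=[4.7315 8.0065 8.2623] v=[-1.2210 0.0520 1.1690]
Step 8: x=[4.4950 7.2647 9.2406] v=[-0.9460 -2.9672 3.9132]
Max displacement = 2.3516

Answer: 2.3516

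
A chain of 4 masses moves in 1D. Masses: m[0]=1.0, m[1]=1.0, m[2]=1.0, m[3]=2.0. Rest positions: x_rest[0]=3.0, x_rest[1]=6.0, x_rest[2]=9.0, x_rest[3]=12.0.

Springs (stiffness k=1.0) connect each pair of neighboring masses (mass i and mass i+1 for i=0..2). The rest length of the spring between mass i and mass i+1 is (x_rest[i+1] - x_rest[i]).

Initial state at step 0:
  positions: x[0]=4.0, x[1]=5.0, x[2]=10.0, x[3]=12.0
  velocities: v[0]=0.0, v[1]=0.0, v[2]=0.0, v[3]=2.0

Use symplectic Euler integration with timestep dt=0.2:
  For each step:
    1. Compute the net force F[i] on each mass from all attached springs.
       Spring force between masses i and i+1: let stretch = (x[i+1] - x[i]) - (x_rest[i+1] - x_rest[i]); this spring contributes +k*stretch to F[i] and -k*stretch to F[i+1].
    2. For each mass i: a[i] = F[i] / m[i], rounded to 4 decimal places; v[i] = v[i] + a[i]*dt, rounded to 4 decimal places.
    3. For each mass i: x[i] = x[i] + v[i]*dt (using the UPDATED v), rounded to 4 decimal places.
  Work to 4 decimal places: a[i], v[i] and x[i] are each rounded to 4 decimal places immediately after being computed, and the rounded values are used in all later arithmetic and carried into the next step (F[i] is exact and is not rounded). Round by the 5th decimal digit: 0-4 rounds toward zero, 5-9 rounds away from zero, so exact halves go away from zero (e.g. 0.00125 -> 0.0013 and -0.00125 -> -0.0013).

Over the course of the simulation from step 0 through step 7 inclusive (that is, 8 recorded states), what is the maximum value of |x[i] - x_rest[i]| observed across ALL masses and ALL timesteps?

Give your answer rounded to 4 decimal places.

Answer: 2.6889

Derivation:
Step 0: x=[4.0000 5.0000 10.0000 12.0000] v=[0.0000 0.0000 0.0000 2.0000]
Step 1: x=[3.9200 5.1600 9.8800 12.4200] v=[-0.4000 0.8000 -0.6000 2.1000]
Step 2: x=[3.7696 5.4592 9.6728 12.8492] v=[-0.7520 1.4960 -1.0360 2.1460]
Step 3: x=[3.5668 5.8594 9.4241 13.2749] v=[-1.0141 2.0008 -1.2434 2.1284]
Step 4: x=[3.3357 6.3104 9.1869 13.6836] v=[-1.1556 2.2552 -1.1862 2.0433]
Step 5: x=[3.1036 6.7575 9.0145 14.0623] v=[-1.1607 2.2356 -0.8622 1.8936]
Step 6: x=[2.8976 7.1487 8.9537 14.4001] v=[-1.0299 1.9562 -0.3040 1.6888]
Step 7: x=[2.7417 7.4421 9.0386 14.6889] v=[-0.7797 1.4670 0.4243 1.4442]
Max displacement = 2.6889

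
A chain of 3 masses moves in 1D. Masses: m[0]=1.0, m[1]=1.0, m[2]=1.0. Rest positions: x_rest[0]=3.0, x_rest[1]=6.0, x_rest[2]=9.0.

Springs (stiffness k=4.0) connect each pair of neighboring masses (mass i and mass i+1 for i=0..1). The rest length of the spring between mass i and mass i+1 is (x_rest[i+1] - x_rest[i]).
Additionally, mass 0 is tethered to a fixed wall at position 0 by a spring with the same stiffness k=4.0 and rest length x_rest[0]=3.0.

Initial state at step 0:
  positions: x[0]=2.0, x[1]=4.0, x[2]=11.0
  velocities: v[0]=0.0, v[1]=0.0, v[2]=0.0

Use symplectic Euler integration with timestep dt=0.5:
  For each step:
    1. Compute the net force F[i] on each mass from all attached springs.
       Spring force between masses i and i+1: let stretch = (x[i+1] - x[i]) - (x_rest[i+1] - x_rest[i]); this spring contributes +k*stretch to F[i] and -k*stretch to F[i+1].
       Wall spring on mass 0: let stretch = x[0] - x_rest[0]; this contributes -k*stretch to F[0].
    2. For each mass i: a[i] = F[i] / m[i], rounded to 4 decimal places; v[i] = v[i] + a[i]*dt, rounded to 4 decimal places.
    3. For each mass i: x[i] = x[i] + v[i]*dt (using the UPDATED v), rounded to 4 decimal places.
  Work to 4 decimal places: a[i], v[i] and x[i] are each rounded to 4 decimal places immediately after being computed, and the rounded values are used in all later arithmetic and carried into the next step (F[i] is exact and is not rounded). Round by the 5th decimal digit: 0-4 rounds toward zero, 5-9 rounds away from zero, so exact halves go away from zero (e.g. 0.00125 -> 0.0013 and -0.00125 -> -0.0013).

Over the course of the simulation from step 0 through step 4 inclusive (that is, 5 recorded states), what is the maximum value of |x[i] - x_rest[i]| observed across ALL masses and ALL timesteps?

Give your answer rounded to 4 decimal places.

Answer: 4.0000

Derivation:
Step 0: x=[2.0000 4.0000 11.0000] v=[0.0000 0.0000 0.0000]
Step 1: x=[2.0000 9.0000 7.0000] v=[0.0000 10.0000 -8.0000]
Step 2: x=[7.0000 5.0000 8.0000] v=[10.0000 -8.0000 2.0000]
Step 3: x=[3.0000 6.0000 9.0000] v=[-8.0000 2.0000 2.0000]
Step 4: x=[-1.0000 7.0000 10.0000] v=[-8.0000 2.0000 2.0000]
Max displacement = 4.0000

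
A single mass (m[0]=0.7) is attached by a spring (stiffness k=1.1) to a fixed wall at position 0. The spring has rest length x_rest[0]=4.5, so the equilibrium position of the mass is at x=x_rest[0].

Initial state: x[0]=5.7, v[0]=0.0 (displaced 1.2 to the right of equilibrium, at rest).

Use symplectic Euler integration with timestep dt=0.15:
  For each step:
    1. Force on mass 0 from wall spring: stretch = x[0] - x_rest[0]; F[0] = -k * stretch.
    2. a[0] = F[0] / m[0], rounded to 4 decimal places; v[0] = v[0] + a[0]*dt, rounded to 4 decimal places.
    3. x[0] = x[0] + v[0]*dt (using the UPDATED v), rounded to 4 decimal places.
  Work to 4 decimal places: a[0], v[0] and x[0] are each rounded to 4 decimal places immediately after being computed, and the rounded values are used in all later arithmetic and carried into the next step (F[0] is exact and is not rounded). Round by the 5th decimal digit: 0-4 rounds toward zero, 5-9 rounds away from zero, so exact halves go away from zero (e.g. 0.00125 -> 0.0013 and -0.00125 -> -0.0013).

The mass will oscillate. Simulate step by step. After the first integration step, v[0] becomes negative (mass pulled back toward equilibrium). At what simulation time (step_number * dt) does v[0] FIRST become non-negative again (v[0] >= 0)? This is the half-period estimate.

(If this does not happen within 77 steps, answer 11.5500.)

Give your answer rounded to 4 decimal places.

Answer: 2.5500

Derivation:
Step 0: x=[5.7000] v=[0.0000]
Step 1: x=[5.6576] v=[-0.2829]
Step 2: x=[5.5742] v=[-0.5558]
Step 3: x=[5.4529] v=[-0.8090]
Step 4: x=[5.2979] v=[-1.0336]
Step 5: x=[5.1146] v=[-1.2217]
Step 6: x=[4.9096] v=[-1.3666]
Step 7: x=[4.6901] v=[-1.4632]
Step 8: x=[4.4639] v=[-1.5080]
Step 9: x=[4.2390] v=[-1.4995]
Step 10: x=[4.0233] v=[-1.4380]
Step 11: x=[3.8245] v=[-1.3256]
Step 12: x=[3.6495] v=[-1.1664]
Step 13: x=[3.5046] v=[-0.9659]
Step 14: x=[3.3949] v=[-0.7313]
Step 15: x=[3.3243] v=[-0.4708]
Step 16: x=[3.2952] v=[-0.1937]
Step 17: x=[3.3087] v=[0.0903]
First v>=0 after going negative at step 17, time=2.5500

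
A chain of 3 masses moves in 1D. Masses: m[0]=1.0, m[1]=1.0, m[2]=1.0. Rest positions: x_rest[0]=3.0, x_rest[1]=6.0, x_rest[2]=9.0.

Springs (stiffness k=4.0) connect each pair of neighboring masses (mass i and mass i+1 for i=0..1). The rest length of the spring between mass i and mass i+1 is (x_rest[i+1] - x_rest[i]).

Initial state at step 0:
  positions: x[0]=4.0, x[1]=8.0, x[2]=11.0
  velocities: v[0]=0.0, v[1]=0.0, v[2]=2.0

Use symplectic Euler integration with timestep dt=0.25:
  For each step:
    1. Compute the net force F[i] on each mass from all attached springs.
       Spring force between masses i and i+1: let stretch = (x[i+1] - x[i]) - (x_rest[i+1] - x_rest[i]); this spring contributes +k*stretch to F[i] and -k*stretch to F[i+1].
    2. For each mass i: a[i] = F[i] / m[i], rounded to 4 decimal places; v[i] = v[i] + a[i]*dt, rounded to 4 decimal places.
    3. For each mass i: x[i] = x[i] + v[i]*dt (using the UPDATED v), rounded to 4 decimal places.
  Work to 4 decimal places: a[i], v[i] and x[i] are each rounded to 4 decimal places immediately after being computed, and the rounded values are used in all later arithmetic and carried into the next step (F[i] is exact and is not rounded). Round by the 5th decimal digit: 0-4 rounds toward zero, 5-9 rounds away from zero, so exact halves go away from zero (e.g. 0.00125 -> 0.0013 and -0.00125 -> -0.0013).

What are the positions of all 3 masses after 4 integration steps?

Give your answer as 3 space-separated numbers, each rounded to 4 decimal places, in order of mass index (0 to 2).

Step 0: x=[4.0000 8.0000 11.0000] v=[0.0000 0.0000 2.0000]
Step 1: x=[4.2500 7.7500 11.5000] v=[1.0000 -1.0000 2.0000]
Step 2: x=[4.6250 7.5625 11.8125] v=[1.5000 -0.7500 1.2500]
Step 3: x=[4.9844 7.7031 11.8125] v=[1.4375 0.5625 0.0000]
Step 4: x=[5.2735 8.1914 11.5352] v=[1.1562 1.9532 -1.1094]

Answer: 5.2735 8.1914 11.5352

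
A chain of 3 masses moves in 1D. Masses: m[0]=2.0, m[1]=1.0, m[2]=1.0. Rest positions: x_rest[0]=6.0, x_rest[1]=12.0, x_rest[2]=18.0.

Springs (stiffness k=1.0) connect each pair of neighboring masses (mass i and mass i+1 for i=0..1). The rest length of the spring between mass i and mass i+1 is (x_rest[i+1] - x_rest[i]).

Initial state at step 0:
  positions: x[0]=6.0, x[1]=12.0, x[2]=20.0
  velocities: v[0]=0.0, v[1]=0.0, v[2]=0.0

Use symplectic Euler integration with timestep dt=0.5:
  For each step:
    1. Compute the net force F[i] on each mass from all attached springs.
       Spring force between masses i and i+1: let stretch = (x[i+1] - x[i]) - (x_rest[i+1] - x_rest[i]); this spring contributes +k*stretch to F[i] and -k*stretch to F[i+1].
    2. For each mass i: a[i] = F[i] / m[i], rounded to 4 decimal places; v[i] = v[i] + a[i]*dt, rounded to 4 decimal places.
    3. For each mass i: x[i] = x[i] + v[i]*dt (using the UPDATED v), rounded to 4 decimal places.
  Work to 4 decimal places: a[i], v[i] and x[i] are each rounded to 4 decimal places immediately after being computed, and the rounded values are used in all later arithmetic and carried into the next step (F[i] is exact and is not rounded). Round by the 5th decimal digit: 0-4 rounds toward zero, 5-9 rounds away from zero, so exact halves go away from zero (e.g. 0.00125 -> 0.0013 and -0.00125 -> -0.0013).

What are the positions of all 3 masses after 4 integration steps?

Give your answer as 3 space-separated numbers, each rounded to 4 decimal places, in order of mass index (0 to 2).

Answer: 6.5949 13.0489 17.7618

Derivation:
Step 0: x=[6.0000 12.0000 20.0000] v=[0.0000 0.0000 0.0000]
Step 1: x=[6.0000 12.5000 19.5000] v=[0.0000 1.0000 -1.0000]
Step 2: x=[6.0625 13.1250 18.7500] v=[0.1250 1.2500 -1.5000]
Step 3: x=[6.2579 13.3907 18.0938] v=[0.3907 0.5313 -1.3125]
Step 4: x=[6.5949 13.0489 17.7618] v=[0.6739 -0.6836 -0.6641]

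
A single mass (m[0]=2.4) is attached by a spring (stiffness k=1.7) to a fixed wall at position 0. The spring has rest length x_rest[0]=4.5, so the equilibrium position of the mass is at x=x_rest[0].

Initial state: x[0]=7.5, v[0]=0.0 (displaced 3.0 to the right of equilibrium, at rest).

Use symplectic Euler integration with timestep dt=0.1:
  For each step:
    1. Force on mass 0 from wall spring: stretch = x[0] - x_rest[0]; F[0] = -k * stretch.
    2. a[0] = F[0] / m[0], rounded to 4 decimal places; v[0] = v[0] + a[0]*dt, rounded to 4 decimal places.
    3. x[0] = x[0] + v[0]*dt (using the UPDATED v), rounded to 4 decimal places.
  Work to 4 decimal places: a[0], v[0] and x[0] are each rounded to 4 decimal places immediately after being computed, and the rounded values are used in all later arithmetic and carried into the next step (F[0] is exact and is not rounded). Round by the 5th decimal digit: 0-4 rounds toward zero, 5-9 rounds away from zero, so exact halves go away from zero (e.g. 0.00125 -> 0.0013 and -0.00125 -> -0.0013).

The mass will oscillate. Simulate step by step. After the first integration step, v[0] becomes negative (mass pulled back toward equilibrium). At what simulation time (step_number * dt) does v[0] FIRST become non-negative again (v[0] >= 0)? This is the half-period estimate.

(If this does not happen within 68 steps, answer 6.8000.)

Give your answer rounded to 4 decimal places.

Step 0: x=[7.5000] v=[0.0000]
Step 1: x=[7.4788] v=[-0.2125]
Step 2: x=[7.4365] v=[-0.4235]
Step 3: x=[7.3734] v=[-0.6315]
Step 4: x=[7.2899] v=[-0.8350]
Step 5: x=[7.1866] v=[-1.0326]
Step 6: x=[7.0643] v=[-1.2229]
Step 7: x=[6.9239] v=[-1.4045]
Step 8: x=[6.7663] v=[-1.5762]
Step 9: x=[6.5926] v=[-1.7367]
Step 10: x=[6.4041] v=[-1.8849]
Step 11: x=[6.2021] v=[-2.0198]
Step 12: x=[5.9881] v=[-2.1404]
Step 13: x=[5.7635] v=[-2.2458]
Step 14: x=[5.5300] v=[-2.3353]
Step 15: x=[5.2892] v=[-2.4083]
Step 16: x=[5.0428] v=[-2.4642]
Step 17: x=[4.7925] v=[-2.5027]
Step 18: x=[4.5402] v=[-2.5234]
Step 19: x=[4.2876] v=[-2.5263]
Step 20: x=[4.0365] v=[-2.5113]
Step 21: x=[3.7887] v=[-2.4785]
Step 22: x=[3.5459] v=[-2.4281]
Step 23: x=[3.3099] v=[-2.3605]
Step 24: x=[3.0823] v=[-2.2762]
Step 25: x=[2.8647] v=[-2.1758]
Step 26: x=[2.6587] v=[-2.0600]
Step 27: x=[2.4657] v=[-1.9296]
Step 28: x=[2.2872] v=[-1.7855]
Step 29: x=[2.1243] v=[-1.6288]
Step 30: x=[1.9783] v=[-1.4605]
Step 31: x=[1.8501] v=[-1.2819]
Step 32: x=[1.7407] v=[-1.0942]
Step 33: x=[1.6508] v=[-0.8988]
Step 34: x=[1.5811] v=[-0.6970]
Step 35: x=[1.5321] v=[-0.4902]
Step 36: x=[1.5041] v=[-0.2800]
Step 37: x=[1.4973] v=[-0.0678]
Step 38: x=[1.5118] v=[0.1449]
First v>=0 after going negative at step 38, time=3.8000

Answer: 3.8000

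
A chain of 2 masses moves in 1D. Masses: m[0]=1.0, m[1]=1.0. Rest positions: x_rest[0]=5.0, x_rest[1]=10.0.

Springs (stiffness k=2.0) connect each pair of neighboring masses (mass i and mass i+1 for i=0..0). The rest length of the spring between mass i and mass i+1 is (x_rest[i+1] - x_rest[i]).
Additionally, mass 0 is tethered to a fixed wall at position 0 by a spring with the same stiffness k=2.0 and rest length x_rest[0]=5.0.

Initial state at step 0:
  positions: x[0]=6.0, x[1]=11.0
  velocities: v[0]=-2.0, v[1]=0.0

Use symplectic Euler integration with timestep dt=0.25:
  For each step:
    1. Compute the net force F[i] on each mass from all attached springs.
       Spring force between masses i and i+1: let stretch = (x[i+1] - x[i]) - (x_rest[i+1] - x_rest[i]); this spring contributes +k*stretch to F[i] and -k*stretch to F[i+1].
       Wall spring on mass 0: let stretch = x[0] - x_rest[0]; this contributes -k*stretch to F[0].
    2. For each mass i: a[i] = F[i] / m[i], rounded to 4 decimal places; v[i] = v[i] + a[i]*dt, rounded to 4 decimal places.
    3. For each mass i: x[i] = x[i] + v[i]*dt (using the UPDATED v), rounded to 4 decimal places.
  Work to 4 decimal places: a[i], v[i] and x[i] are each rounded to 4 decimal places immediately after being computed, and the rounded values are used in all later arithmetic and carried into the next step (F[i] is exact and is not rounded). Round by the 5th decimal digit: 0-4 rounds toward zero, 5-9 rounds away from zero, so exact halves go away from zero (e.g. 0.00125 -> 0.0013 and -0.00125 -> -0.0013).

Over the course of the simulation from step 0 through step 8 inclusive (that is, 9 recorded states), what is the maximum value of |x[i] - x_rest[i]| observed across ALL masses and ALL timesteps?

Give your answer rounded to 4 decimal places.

Answer: 1.7954

Derivation:
Step 0: x=[6.0000 11.0000] v=[-2.0000 0.0000]
Step 1: x=[5.3750 11.0000] v=[-2.5000 0.0000]
Step 2: x=[4.7813 10.9219] v=[-2.3750 -0.3125]
Step 3: x=[4.3575 10.7012] v=[-1.6954 -0.8828]
Step 4: x=[4.1819 10.3125] v=[-0.7023 -1.5547]
Step 5: x=[4.2499 9.7825] v=[0.2721 -2.1200]
Step 6: x=[4.4783 9.1859] v=[0.9135 -2.3863]
Step 7: x=[4.7354 8.6259] v=[1.0282 -2.2401]
Step 8: x=[4.8869 8.2046] v=[0.6058 -1.6854]
Max displacement = 1.7954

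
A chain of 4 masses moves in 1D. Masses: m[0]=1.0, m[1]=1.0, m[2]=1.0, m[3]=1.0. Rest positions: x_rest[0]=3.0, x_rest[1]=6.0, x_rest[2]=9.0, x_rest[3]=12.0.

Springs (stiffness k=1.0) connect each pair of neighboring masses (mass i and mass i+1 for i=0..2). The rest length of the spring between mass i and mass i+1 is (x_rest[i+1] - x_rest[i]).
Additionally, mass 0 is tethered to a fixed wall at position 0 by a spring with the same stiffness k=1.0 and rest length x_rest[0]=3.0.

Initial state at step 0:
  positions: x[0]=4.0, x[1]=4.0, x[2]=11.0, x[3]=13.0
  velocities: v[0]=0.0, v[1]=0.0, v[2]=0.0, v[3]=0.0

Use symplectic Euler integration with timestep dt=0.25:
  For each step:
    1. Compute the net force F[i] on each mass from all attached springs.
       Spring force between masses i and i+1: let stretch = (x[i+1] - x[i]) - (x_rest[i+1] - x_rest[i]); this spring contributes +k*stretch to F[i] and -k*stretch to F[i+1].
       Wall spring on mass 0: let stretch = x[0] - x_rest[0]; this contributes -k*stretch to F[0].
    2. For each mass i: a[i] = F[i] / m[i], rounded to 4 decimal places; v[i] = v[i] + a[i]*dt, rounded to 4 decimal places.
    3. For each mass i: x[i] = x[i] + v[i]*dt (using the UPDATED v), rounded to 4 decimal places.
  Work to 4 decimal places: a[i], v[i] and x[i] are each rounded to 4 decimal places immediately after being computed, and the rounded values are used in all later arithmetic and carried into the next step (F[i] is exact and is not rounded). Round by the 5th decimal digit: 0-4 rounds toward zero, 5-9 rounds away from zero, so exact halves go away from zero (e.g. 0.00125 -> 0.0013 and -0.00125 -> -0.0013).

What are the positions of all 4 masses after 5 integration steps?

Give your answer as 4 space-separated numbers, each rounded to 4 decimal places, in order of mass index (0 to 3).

Step 0: x=[4.0000 4.0000 11.0000 13.0000] v=[0.0000 0.0000 0.0000 0.0000]
Step 1: x=[3.7500 4.4375 10.6875 13.0625] v=[-1.0000 1.7500 -1.2500 0.2500]
Step 2: x=[3.3086 5.2227 10.1328 13.1641] v=[-1.7656 3.1406 -2.2188 0.4063]
Step 3: x=[2.7801 6.1951 9.4607 13.2637] v=[-2.1142 3.8896 -2.6885 0.3985]
Step 4: x=[2.2912 7.1582 8.8222 13.3132] v=[-1.9555 3.8523 -2.5542 0.1978]
Step 5: x=[1.9633 7.9211 8.3603 13.2695] v=[-1.3116 3.0516 -1.8475 -0.1750]

Answer: 1.9633 7.9211 8.3603 13.2695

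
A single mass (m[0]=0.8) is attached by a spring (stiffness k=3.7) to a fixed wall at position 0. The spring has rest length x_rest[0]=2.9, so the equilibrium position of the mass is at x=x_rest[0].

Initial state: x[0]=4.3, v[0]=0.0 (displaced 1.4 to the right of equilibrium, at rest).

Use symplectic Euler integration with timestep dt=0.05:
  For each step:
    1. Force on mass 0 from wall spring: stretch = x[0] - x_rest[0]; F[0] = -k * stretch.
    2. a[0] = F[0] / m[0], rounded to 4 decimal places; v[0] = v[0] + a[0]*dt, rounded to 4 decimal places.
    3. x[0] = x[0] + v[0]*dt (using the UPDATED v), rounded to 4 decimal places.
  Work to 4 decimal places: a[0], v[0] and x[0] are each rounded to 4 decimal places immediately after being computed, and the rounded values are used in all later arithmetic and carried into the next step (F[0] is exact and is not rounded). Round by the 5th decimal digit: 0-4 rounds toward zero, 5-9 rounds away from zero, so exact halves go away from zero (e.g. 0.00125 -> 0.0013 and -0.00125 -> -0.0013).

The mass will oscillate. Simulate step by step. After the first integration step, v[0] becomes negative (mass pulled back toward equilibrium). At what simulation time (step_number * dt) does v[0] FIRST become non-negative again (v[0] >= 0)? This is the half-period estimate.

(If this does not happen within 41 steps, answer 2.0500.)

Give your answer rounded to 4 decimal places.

Answer: 1.5000

Derivation:
Step 0: x=[4.3000] v=[0.0000]
Step 1: x=[4.2838] v=[-0.3238]
Step 2: x=[4.2516] v=[-0.6438]
Step 3: x=[4.2038] v=[-0.9564]
Step 4: x=[4.1409] v=[-1.2579]
Step 5: x=[4.0637] v=[-1.5449]
Step 6: x=[3.9730] v=[-1.8140]
Step 7: x=[3.8699] v=[-2.0621]
Step 8: x=[3.7556] v=[-2.2864]
Step 9: x=[3.6314] v=[-2.4843]
Step 10: x=[3.4987] v=[-2.6534]
Step 11: x=[3.3591] v=[-2.7919]
Step 12: x=[3.2142] v=[-2.8981]
Step 13: x=[3.0657] v=[-2.9708]
Step 14: x=[2.9152] v=[-3.0091]
Step 15: x=[2.7646] v=[-3.0126]
Step 16: x=[2.6155] v=[-2.9813]
Step 17: x=[2.4697] v=[-2.9155]
Step 18: x=[2.3289] v=[-2.8160]
Step 19: x=[2.1947] v=[-2.6839]
Step 20: x=[2.0687] v=[-2.5208]
Step 21: x=[1.9523] v=[-2.3286]
Step 22: x=[1.8468] v=[-2.1094]
Step 23: x=[1.7535] v=[-1.8658]
Step 24: x=[1.6735] v=[-1.6007]
Step 25: x=[1.6076] v=[-1.3171]
Step 26: x=[1.5567] v=[-1.0182]
Step 27: x=[1.5213] v=[-0.7076]
Step 28: x=[1.5019] v=[-0.3888]
Step 29: x=[1.4986] v=[-0.0655]
Step 30: x=[1.5115] v=[0.2586]
First v>=0 after going negative at step 30, time=1.5000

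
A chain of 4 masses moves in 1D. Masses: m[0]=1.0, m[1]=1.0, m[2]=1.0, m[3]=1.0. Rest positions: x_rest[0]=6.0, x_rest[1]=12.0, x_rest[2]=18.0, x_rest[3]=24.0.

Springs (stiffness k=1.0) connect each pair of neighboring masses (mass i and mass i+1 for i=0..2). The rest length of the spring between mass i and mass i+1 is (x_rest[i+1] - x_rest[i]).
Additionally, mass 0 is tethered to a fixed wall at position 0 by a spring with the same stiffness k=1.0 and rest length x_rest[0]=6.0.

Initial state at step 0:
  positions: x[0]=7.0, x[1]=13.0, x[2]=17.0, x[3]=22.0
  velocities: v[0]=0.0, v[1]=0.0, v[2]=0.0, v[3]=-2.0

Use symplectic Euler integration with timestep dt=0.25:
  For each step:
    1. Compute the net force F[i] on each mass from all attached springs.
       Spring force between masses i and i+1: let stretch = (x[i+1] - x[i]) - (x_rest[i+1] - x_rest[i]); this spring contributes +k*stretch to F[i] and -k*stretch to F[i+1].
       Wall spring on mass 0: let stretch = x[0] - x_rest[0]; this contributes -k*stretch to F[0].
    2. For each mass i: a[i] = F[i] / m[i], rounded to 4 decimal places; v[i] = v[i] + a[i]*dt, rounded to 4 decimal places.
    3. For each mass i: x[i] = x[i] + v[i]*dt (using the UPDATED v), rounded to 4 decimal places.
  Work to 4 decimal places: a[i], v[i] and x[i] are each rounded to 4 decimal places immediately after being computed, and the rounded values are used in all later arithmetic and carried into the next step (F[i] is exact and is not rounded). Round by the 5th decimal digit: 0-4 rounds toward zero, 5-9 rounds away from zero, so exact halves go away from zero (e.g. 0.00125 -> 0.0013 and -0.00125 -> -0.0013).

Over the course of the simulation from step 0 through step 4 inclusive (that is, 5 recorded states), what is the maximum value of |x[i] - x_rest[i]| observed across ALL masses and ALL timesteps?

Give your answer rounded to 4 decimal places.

Step 0: x=[7.0000 13.0000 17.0000 22.0000] v=[0.0000 0.0000 0.0000 -2.0000]
Step 1: x=[6.9375 12.8750 17.0625 21.5625] v=[-0.2500 -0.5000 0.2500 -1.7500]
Step 2: x=[6.8125 12.6406 17.1445 21.2188] v=[-0.5000 -0.9375 0.3281 -1.3750]
Step 3: x=[6.6260 12.3235 17.1997 20.9954] v=[-0.7461 -1.2686 0.2207 -0.8936]
Step 4: x=[6.3815 11.9550 17.1874 20.9098] v=[-0.9782 -1.4739 -0.0494 -0.3425]
Max displacement = 3.0902

Answer: 3.0902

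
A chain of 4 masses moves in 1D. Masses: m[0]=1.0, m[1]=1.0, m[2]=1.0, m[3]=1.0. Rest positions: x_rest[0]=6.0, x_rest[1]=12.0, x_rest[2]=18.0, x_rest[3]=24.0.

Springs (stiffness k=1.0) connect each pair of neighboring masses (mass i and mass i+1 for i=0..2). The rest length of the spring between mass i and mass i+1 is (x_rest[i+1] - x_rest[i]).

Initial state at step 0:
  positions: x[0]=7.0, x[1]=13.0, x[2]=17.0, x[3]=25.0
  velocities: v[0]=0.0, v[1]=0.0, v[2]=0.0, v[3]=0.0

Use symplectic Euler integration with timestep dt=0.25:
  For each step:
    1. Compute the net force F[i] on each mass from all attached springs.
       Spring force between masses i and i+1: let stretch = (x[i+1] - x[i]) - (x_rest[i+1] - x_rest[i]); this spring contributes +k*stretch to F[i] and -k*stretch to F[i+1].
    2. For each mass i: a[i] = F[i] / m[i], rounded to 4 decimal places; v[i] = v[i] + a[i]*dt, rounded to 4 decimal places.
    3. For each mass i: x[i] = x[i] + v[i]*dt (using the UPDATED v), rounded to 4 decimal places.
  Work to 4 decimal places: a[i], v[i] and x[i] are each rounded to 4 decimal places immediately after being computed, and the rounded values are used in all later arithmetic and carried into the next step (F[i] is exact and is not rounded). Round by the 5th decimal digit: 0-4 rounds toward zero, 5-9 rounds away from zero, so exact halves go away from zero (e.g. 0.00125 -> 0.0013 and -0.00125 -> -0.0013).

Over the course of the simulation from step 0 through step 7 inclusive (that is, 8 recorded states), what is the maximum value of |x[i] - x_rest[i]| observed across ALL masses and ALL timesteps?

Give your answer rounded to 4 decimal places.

Step 0: x=[7.0000 13.0000 17.0000 25.0000] v=[0.0000 0.0000 0.0000 0.0000]
Step 1: x=[7.0000 12.8750 17.2500 24.8750] v=[0.0000 -0.5000 1.0000 -0.5000]
Step 2: x=[6.9922 12.6563 17.7031 24.6484] v=[-0.0313 -0.8750 1.8125 -0.9063]
Step 3: x=[6.9634 12.3990 18.2749 24.3628] v=[-0.1153 -1.0293 2.2871 -1.1426]
Step 4: x=[6.8993 12.1692 18.8599 24.0717] v=[-0.2564 -0.9192 2.3401 -1.1646]
Step 5: x=[6.7896 12.0282 19.3525 23.8298] v=[-0.4389 -0.5640 1.9704 -0.9676]
Step 6: x=[6.6323 12.0176 19.6672 23.6831] v=[-0.6293 -0.0426 1.2587 -0.5869]
Step 7: x=[6.4366 12.1485 19.7548 23.6604] v=[-0.7830 0.5235 0.3503 -0.0909]
Max displacement = 1.7548

Answer: 1.7548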